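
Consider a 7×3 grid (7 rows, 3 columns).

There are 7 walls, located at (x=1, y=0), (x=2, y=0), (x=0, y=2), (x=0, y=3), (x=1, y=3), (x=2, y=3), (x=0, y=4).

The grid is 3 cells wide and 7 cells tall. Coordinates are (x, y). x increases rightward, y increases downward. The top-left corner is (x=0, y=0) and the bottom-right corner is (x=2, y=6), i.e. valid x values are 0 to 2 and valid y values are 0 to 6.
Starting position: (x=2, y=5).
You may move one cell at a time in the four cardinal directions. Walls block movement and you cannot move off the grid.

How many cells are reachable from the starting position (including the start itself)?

BFS flood-fill from (x=2, y=5):
  Distance 0: (x=2, y=5)
  Distance 1: (x=2, y=4), (x=1, y=5), (x=2, y=6)
  Distance 2: (x=1, y=4), (x=0, y=5), (x=1, y=6)
  Distance 3: (x=0, y=6)
Total reachable: 8 (grid has 14 open cells total)

Answer: Reachable cells: 8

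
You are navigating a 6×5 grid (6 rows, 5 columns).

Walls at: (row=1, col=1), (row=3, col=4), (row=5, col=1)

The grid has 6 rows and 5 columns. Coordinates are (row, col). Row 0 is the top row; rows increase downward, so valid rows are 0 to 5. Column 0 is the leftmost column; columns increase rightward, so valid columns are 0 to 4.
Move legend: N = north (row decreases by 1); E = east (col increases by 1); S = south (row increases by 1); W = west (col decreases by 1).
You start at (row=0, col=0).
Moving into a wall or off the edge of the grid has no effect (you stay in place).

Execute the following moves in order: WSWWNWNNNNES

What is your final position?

Start: (row=0, col=0)
  W (west): blocked, stay at (row=0, col=0)
  S (south): (row=0, col=0) -> (row=1, col=0)
  W (west): blocked, stay at (row=1, col=0)
  W (west): blocked, stay at (row=1, col=0)
  N (north): (row=1, col=0) -> (row=0, col=0)
  W (west): blocked, stay at (row=0, col=0)
  [×4]N (north): blocked, stay at (row=0, col=0)
  E (east): (row=0, col=0) -> (row=0, col=1)
  S (south): blocked, stay at (row=0, col=1)
Final: (row=0, col=1)

Answer: Final position: (row=0, col=1)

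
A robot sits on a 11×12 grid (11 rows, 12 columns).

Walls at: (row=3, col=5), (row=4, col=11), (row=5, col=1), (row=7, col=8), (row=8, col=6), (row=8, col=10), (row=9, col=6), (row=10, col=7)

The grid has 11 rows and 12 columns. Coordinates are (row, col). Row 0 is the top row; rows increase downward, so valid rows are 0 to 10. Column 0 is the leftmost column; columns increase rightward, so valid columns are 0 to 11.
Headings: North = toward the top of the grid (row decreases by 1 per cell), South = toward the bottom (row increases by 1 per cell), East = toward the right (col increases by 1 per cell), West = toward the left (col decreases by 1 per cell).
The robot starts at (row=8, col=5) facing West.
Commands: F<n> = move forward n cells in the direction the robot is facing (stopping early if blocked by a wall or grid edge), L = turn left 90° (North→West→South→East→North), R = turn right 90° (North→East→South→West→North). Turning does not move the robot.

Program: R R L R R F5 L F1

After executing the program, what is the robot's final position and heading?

Answer: Final position: (row=10, col=6), facing East

Derivation:
Start: (row=8, col=5), facing West
  R: turn right, now facing North
  R: turn right, now facing East
  L: turn left, now facing North
  R: turn right, now facing East
  R: turn right, now facing South
  F5: move forward 2/5 (blocked), now at (row=10, col=5)
  L: turn left, now facing East
  F1: move forward 1, now at (row=10, col=6)
Final: (row=10, col=6), facing East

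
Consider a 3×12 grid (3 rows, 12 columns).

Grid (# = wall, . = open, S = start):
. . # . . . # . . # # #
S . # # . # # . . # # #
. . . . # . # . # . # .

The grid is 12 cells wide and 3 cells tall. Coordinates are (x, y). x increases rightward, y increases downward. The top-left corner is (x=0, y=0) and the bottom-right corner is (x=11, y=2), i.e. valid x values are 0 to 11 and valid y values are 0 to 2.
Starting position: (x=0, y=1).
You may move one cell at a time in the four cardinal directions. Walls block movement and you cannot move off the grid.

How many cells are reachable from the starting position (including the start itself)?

BFS flood-fill from (x=0, y=1):
  Distance 0: (x=0, y=1)
  Distance 1: (x=0, y=0), (x=1, y=1), (x=0, y=2)
  Distance 2: (x=1, y=0), (x=1, y=2)
  Distance 3: (x=2, y=2)
  Distance 4: (x=3, y=2)
Total reachable: 8 (grid has 20 open cells total)

Answer: Reachable cells: 8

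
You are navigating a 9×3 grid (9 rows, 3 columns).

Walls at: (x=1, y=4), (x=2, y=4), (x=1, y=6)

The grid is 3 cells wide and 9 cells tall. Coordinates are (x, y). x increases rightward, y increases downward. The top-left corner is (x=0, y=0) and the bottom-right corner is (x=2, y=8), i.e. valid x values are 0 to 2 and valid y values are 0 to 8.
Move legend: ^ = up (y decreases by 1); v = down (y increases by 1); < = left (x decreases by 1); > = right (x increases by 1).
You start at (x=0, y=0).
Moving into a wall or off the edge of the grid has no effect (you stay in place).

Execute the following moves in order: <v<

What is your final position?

Start: (x=0, y=0)
  < (left): blocked, stay at (x=0, y=0)
  v (down): (x=0, y=0) -> (x=0, y=1)
  < (left): blocked, stay at (x=0, y=1)
Final: (x=0, y=1)

Answer: Final position: (x=0, y=1)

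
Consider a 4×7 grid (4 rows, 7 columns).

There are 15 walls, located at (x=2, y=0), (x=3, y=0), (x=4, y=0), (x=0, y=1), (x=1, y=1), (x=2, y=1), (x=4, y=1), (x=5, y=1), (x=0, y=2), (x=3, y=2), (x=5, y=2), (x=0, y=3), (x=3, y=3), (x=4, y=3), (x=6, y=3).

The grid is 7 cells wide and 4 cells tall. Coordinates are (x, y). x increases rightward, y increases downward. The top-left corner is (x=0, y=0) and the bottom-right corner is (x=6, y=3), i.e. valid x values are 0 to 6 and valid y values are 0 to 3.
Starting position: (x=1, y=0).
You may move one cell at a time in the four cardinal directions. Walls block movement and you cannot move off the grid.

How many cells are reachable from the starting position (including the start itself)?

BFS flood-fill from (x=1, y=0):
  Distance 0: (x=1, y=0)
  Distance 1: (x=0, y=0)
Total reachable: 2 (grid has 13 open cells total)

Answer: Reachable cells: 2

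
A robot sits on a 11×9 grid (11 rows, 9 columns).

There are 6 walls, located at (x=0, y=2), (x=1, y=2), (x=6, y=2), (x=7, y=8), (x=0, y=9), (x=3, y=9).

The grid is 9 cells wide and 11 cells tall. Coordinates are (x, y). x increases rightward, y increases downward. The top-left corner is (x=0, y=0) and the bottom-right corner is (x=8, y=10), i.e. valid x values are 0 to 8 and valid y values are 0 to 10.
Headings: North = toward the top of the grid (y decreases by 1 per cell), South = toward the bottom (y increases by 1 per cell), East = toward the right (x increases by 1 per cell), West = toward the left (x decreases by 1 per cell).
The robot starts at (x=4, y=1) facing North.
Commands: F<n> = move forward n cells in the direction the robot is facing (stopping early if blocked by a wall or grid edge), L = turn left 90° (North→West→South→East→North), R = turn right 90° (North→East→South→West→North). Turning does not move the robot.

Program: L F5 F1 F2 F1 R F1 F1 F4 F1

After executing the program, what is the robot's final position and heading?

Start: (x=4, y=1), facing North
  L: turn left, now facing West
  F5: move forward 4/5 (blocked), now at (x=0, y=1)
  F1: move forward 0/1 (blocked), now at (x=0, y=1)
  F2: move forward 0/2 (blocked), now at (x=0, y=1)
  F1: move forward 0/1 (blocked), now at (x=0, y=1)
  R: turn right, now facing North
  F1: move forward 1, now at (x=0, y=0)
  F1: move forward 0/1 (blocked), now at (x=0, y=0)
  F4: move forward 0/4 (blocked), now at (x=0, y=0)
  F1: move forward 0/1 (blocked), now at (x=0, y=0)
Final: (x=0, y=0), facing North

Answer: Final position: (x=0, y=0), facing North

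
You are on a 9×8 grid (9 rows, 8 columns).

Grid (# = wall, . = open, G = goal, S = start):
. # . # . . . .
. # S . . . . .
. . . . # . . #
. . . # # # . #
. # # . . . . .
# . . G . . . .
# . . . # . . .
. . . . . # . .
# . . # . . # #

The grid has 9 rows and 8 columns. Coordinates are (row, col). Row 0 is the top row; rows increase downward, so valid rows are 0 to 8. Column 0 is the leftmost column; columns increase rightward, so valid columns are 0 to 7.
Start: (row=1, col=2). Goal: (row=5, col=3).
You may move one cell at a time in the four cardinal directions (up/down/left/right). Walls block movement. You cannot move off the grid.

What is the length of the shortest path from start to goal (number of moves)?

BFS from (row=1, col=2) until reaching (row=5, col=3):
  Distance 0: (row=1, col=2)
  Distance 1: (row=0, col=2), (row=1, col=3), (row=2, col=2)
  Distance 2: (row=1, col=4), (row=2, col=1), (row=2, col=3), (row=3, col=2)
  Distance 3: (row=0, col=4), (row=1, col=5), (row=2, col=0), (row=3, col=1)
  Distance 4: (row=0, col=5), (row=1, col=0), (row=1, col=6), (row=2, col=5), (row=3, col=0)
  Distance 5: (row=0, col=0), (row=0, col=6), (row=1, col=7), (row=2, col=6), (row=4, col=0)
  Distance 6: (row=0, col=7), (row=3, col=6)
  Distance 7: (row=4, col=6)
  Distance 8: (row=4, col=5), (row=4, col=7), (row=5, col=6)
  Distance 9: (row=4, col=4), (row=5, col=5), (row=5, col=7), (row=6, col=6)
  Distance 10: (row=4, col=3), (row=5, col=4), (row=6, col=5), (row=6, col=7), (row=7, col=6)
  Distance 11: (row=5, col=3), (row=7, col=7)  <- goal reached here
One shortest path (11 moves): (row=1, col=2) -> (row=1, col=3) -> (row=1, col=4) -> (row=1, col=5) -> (row=1, col=6) -> (row=2, col=6) -> (row=3, col=6) -> (row=4, col=6) -> (row=4, col=5) -> (row=4, col=4) -> (row=4, col=3) -> (row=5, col=3)

Answer: Shortest path length: 11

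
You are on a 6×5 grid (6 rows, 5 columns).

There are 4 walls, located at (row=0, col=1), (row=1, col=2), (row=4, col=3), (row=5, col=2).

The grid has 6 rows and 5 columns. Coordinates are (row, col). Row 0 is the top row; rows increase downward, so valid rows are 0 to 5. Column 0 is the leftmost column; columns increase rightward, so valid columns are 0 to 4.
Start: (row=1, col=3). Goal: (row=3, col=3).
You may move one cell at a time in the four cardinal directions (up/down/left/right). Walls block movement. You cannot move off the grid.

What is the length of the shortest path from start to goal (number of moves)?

BFS from (row=1, col=3) until reaching (row=3, col=3):
  Distance 0: (row=1, col=3)
  Distance 1: (row=0, col=3), (row=1, col=4), (row=2, col=3)
  Distance 2: (row=0, col=2), (row=0, col=4), (row=2, col=2), (row=2, col=4), (row=3, col=3)  <- goal reached here
One shortest path (2 moves): (row=1, col=3) -> (row=2, col=3) -> (row=3, col=3)

Answer: Shortest path length: 2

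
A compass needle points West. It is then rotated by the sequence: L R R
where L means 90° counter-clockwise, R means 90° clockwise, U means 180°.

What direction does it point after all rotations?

Start: West
  L (left (90° counter-clockwise)) -> South
  R (right (90° clockwise)) -> West
  R (right (90° clockwise)) -> North
Final: North

Answer: Final heading: North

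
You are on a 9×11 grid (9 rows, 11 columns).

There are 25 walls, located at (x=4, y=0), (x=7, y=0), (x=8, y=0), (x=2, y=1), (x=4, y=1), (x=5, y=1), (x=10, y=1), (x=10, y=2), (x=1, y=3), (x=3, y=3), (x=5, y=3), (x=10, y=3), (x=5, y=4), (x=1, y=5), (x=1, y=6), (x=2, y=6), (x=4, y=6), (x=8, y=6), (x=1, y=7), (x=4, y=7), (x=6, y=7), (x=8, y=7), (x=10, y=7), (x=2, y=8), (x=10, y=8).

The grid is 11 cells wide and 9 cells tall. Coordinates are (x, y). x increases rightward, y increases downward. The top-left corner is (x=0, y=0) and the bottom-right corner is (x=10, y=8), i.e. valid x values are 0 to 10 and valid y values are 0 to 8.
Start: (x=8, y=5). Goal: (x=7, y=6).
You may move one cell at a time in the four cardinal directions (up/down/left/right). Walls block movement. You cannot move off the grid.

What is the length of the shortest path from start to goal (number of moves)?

BFS from (x=8, y=5) until reaching (x=7, y=6):
  Distance 0: (x=8, y=5)
  Distance 1: (x=8, y=4), (x=7, y=5), (x=9, y=5)
  Distance 2: (x=8, y=3), (x=7, y=4), (x=9, y=4), (x=6, y=5), (x=10, y=5), (x=7, y=6), (x=9, y=6)  <- goal reached here
One shortest path (2 moves): (x=8, y=5) -> (x=7, y=5) -> (x=7, y=6)

Answer: Shortest path length: 2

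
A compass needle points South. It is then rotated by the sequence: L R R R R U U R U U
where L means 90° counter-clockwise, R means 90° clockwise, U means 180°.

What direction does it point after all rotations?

Start: South
  L (left (90° counter-clockwise)) -> East
  R (right (90° clockwise)) -> South
  R (right (90° clockwise)) -> West
  R (right (90° clockwise)) -> North
  R (right (90° clockwise)) -> East
  U (U-turn (180°)) -> West
  U (U-turn (180°)) -> East
  R (right (90° clockwise)) -> South
  U (U-turn (180°)) -> North
  U (U-turn (180°)) -> South
Final: South

Answer: Final heading: South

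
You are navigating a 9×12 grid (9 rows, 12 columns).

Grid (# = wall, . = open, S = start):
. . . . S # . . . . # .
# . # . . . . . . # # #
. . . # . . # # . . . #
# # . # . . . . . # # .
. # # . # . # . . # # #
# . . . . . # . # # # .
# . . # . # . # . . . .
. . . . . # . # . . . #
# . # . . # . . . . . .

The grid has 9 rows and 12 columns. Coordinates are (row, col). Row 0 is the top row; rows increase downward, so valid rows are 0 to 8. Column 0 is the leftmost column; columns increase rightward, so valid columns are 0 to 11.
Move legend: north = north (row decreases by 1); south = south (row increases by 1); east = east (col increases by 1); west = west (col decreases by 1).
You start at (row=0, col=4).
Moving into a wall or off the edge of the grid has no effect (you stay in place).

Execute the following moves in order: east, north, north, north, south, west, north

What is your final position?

Answer: Final position: (row=0, col=3)

Derivation:
Start: (row=0, col=4)
  east (east): blocked, stay at (row=0, col=4)
  [×3]north (north): blocked, stay at (row=0, col=4)
  south (south): (row=0, col=4) -> (row=1, col=4)
  west (west): (row=1, col=4) -> (row=1, col=3)
  north (north): (row=1, col=3) -> (row=0, col=3)
Final: (row=0, col=3)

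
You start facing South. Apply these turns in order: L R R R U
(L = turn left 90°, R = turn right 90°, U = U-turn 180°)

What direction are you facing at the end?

Answer: Final heading: South

Derivation:
Start: South
  L (left (90° counter-clockwise)) -> East
  R (right (90° clockwise)) -> South
  R (right (90° clockwise)) -> West
  R (right (90° clockwise)) -> North
  U (U-turn (180°)) -> South
Final: South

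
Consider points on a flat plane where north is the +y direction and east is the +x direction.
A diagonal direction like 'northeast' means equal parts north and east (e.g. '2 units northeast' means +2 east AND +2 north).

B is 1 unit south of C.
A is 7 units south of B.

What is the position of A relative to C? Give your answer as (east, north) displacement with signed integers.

Place C at the origin (east=0, north=0).
  B is 1 unit south of C: delta (east=+0, north=-1); B at (east=0, north=-1).
  A is 7 units south of B: delta (east=+0, north=-7); A at (east=0, north=-8).
Therefore A relative to C: (east=0, north=-8).

Answer: A is at (east=0, north=-8) relative to C.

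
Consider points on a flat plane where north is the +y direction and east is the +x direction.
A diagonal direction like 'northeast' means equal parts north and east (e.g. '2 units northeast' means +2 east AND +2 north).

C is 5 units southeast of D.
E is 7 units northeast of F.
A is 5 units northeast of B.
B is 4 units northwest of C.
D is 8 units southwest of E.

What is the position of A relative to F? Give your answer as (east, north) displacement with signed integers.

Answer: A is at (east=5, north=3) relative to F.

Derivation:
Place F at the origin (east=0, north=0).
  E is 7 units northeast of F: delta (east=+7, north=+7); E at (east=7, north=7).
  D is 8 units southwest of E: delta (east=-8, north=-8); D at (east=-1, north=-1).
  C is 5 units southeast of D: delta (east=+5, north=-5); C at (east=4, north=-6).
  B is 4 units northwest of C: delta (east=-4, north=+4); B at (east=0, north=-2).
  A is 5 units northeast of B: delta (east=+5, north=+5); A at (east=5, north=3).
Therefore A relative to F: (east=5, north=3).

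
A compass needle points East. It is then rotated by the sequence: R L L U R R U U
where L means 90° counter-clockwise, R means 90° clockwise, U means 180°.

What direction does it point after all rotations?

Start: East
  R (right (90° clockwise)) -> South
  L (left (90° counter-clockwise)) -> East
  L (left (90° counter-clockwise)) -> North
  U (U-turn (180°)) -> South
  R (right (90° clockwise)) -> West
  R (right (90° clockwise)) -> North
  U (U-turn (180°)) -> South
  U (U-turn (180°)) -> North
Final: North

Answer: Final heading: North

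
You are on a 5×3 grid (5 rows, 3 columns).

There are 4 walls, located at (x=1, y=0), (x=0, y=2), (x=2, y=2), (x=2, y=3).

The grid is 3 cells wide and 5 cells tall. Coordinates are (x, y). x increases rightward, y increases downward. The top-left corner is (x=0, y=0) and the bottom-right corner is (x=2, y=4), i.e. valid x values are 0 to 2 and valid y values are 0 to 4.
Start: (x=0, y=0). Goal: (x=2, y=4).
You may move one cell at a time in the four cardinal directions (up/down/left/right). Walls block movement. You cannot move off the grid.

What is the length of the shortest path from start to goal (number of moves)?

BFS from (x=0, y=0) until reaching (x=2, y=4):
  Distance 0: (x=0, y=0)
  Distance 1: (x=0, y=1)
  Distance 2: (x=1, y=1)
  Distance 3: (x=2, y=1), (x=1, y=2)
  Distance 4: (x=2, y=0), (x=1, y=3)
  Distance 5: (x=0, y=3), (x=1, y=4)
  Distance 6: (x=0, y=4), (x=2, y=4)  <- goal reached here
One shortest path (6 moves): (x=0, y=0) -> (x=0, y=1) -> (x=1, y=1) -> (x=1, y=2) -> (x=1, y=3) -> (x=1, y=4) -> (x=2, y=4)

Answer: Shortest path length: 6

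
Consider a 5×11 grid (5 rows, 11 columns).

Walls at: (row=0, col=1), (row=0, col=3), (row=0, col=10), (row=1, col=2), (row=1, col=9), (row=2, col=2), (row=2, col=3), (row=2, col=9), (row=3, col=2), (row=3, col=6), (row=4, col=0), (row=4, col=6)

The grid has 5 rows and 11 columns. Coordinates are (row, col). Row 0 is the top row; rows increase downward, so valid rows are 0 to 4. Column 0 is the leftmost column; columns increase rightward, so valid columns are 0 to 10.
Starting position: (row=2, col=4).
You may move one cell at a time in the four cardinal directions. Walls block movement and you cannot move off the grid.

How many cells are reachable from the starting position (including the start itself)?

Answer: Reachable cells: 42

Derivation:
BFS flood-fill from (row=2, col=4):
  Distance 0: (row=2, col=4)
  Distance 1: (row=1, col=4), (row=2, col=5), (row=3, col=4)
  Distance 2: (row=0, col=4), (row=1, col=3), (row=1, col=5), (row=2, col=6), (row=3, col=3), (row=3, col=5), (row=4, col=4)
  Distance 3: (row=0, col=5), (row=1, col=6), (row=2, col=7), (row=4, col=3), (row=4, col=5)
  Distance 4: (row=0, col=6), (row=1, col=7), (row=2, col=8), (row=3, col=7), (row=4, col=2)
  Distance 5: (row=0, col=7), (row=1, col=8), (row=3, col=8), (row=4, col=1), (row=4, col=7)
  Distance 6: (row=0, col=8), (row=3, col=1), (row=3, col=9), (row=4, col=8)
  Distance 7: (row=0, col=9), (row=2, col=1), (row=3, col=0), (row=3, col=10), (row=4, col=9)
  Distance 8: (row=1, col=1), (row=2, col=0), (row=2, col=10), (row=4, col=10)
  Distance 9: (row=1, col=0), (row=1, col=10)
  Distance 10: (row=0, col=0)
Total reachable: 42 (grid has 43 open cells total)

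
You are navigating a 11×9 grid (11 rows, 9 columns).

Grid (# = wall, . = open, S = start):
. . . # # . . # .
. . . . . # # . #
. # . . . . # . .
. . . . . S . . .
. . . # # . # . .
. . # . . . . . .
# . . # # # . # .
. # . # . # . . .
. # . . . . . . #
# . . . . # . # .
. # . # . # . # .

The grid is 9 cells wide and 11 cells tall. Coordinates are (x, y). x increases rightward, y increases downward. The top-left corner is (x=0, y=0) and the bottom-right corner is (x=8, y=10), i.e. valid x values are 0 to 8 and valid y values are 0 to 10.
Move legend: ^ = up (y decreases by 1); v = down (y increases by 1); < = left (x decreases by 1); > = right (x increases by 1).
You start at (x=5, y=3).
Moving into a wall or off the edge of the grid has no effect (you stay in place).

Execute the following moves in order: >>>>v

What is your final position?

Start: (x=5, y=3)
  > (right): (x=5, y=3) -> (x=6, y=3)
  > (right): (x=6, y=3) -> (x=7, y=3)
  > (right): (x=7, y=3) -> (x=8, y=3)
  > (right): blocked, stay at (x=8, y=3)
  v (down): (x=8, y=3) -> (x=8, y=4)
Final: (x=8, y=4)

Answer: Final position: (x=8, y=4)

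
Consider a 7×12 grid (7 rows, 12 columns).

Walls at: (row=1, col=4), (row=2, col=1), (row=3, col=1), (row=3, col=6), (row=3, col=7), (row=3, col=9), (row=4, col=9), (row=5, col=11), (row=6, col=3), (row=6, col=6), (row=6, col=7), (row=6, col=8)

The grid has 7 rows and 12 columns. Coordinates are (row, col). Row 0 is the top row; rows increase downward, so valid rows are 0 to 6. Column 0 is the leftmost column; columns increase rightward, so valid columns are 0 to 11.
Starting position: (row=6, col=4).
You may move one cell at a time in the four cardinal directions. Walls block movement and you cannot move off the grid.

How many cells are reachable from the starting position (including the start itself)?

BFS flood-fill from (row=6, col=4):
  Distance 0: (row=6, col=4)
  Distance 1: (row=5, col=4), (row=6, col=5)
  Distance 2: (row=4, col=4), (row=5, col=3), (row=5, col=5)
  Distance 3: (row=3, col=4), (row=4, col=3), (row=4, col=5), (row=5, col=2), (row=5, col=6)
  Distance 4: (row=2, col=4), (row=3, col=3), (row=3, col=5), (row=4, col=2), (row=4, col=6), (row=5, col=1), (row=5, col=7), (row=6, col=2)
  Distance 5: (row=2, col=3), (row=2, col=5), (row=3, col=2), (row=4, col=1), (row=4, col=7), (row=5, col=0), (row=5, col=8), (row=6, col=1)
  Distance 6: (row=1, col=3), (row=1, col=5), (row=2, col=2), (row=2, col=6), (row=4, col=0), (row=4, col=8), (row=5, col=9), (row=6, col=0)
  Distance 7: (row=0, col=3), (row=0, col=5), (row=1, col=2), (row=1, col=6), (row=2, col=7), (row=3, col=0), (row=3, col=8), (row=5, col=10), (row=6, col=9)
  Distance 8: (row=0, col=2), (row=0, col=4), (row=0, col=6), (row=1, col=1), (row=1, col=7), (row=2, col=0), (row=2, col=8), (row=4, col=10), (row=6, col=10)
  Distance 9: (row=0, col=1), (row=0, col=7), (row=1, col=0), (row=1, col=8), (row=2, col=9), (row=3, col=10), (row=4, col=11), (row=6, col=11)
  Distance 10: (row=0, col=0), (row=0, col=8), (row=1, col=9), (row=2, col=10), (row=3, col=11)
  Distance 11: (row=0, col=9), (row=1, col=10), (row=2, col=11)
  Distance 12: (row=0, col=10), (row=1, col=11)
  Distance 13: (row=0, col=11)
Total reachable: 72 (grid has 72 open cells total)

Answer: Reachable cells: 72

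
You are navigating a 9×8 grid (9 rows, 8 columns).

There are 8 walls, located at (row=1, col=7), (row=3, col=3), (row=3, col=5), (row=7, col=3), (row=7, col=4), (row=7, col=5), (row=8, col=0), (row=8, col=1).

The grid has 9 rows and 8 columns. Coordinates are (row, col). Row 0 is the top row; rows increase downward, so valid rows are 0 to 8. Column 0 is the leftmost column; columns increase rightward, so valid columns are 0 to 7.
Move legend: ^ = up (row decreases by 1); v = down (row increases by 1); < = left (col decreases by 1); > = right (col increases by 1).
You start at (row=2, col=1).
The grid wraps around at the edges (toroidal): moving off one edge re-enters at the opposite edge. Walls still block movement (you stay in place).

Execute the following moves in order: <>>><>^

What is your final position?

Answer: Final position: (row=1, col=3)

Derivation:
Start: (row=2, col=1)
  < (left): (row=2, col=1) -> (row=2, col=0)
  > (right): (row=2, col=0) -> (row=2, col=1)
  > (right): (row=2, col=1) -> (row=2, col=2)
  > (right): (row=2, col=2) -> (row=2, col=3)
  < (left): (row=2, col=3) -> (row=2, col=2)
  > (right): (row=2, col=2) -> (row=2, col=3)
  ^ (up): (row=2, col=3) -> (row=1, col=3)
Final: (row=1, col=3)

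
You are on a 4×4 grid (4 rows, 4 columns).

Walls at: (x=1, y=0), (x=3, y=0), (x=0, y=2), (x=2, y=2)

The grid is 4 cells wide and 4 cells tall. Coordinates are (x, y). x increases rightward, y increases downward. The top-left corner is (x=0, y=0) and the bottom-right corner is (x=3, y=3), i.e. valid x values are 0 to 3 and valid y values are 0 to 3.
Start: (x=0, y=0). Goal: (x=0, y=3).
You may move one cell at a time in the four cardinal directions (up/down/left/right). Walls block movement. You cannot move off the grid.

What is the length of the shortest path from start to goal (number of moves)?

BFS from (x=0, y=0) until reaching (x=0, y=3):
  Distance 0: (x=0, y=0)
  Distance 1: (x=0, y=1)
  Distance 2: (x=1, y=1)
  Distance 3: (x=2, y=1), (x=1, y=2)
  Distance 4: (x=2, y=0), (x=3, y=1), (x=1, y=3)
  Distance 5: (x=3, y=2), (x=0, y=3), (x=2, y=3)  <- goal reached here
One shortest path (5 moves): (x=0, y=0) -> (x=0, y=1) -> (x=1, y=1) -> (x=1, y=2) -> (x=1, y=3) -> (x=0, y=3)

Answer: Shortest path length: 5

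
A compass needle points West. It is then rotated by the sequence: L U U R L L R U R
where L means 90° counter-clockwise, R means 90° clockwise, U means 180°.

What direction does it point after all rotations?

Start: West
  L (left (90° counter-clockwise)) -> South
  U (U-turn (180°)) -> North
  U (U-turn (180°)) -> South
  R (right (90° clockwise)) -> West
  L (left (90° counter-clockwise)) -> South
  L (left (90° counter-clockwise)) -> East
  R (right (90° clockwise)) -> South
  U (U-turn (180°)) -> North
  R (right (90° clockwise)) -> East
Final: East

Answer: Final heading: East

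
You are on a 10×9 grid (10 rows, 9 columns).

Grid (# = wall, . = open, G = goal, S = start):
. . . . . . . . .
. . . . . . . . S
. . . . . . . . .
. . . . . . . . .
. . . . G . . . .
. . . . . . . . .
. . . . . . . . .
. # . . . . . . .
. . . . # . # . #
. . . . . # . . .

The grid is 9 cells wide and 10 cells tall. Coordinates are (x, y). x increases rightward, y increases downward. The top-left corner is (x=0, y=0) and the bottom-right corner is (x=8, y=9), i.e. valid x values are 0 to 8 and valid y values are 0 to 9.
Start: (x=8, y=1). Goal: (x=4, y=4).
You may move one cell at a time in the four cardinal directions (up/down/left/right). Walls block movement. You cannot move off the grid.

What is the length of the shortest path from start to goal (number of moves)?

BFS from (x=8, y=1) until reaching (x=4, y=4):
  Distance 0: (x=8, y=1)
  Distance 1: (x=8, y=0), (x=7, y=1), (x=8, y=2)
  Distance 2: (x=7, y=0), (x=6, y=1), (x=7, y=2), (x=8, y=3)
  Distance 3: (x=6, y=0), (x=5, y=1), (x=6, y=2), (x=7, y=3), (x=8, y=4)
  Distance 4: (x=5, y=0), (x=4, y=1), (x=5, y=2), (x=6, y=3), (x=7, y=4), (x=8, y=5)
  Distance 5: (x=4, y=0), (x=3, y=1), (x=4, y=2), (x=5, y=3), (x=6, y=4), (x=7, y=5), (x=8, y=6)
  Distance 6: (x=3, y=0), (x=2, y=1), (x=3, y=2), (x=4, y=3), (x=5, y=4), (x=6, y=5), (x=7, y=6), (x=8, y=7)
  Distance 7: (x=2, y=0), (x=1, y=1), (x=2, y=2), (x=3, y=3), (x=4, y=4), (x=5, y=5), (x=6, y=6), (x=7, y=7)  <- goal reached here
One shortest path (7 moves): (x=8, y=1) -> (x=7, y=1) -> (x=6, y=1) -> (x=5, y=1) -> (x=4, y=1) -> (x=4, y=2) -> (x=4, y=3) -> (x=4, y=4)

Answer: Shortest path length: 7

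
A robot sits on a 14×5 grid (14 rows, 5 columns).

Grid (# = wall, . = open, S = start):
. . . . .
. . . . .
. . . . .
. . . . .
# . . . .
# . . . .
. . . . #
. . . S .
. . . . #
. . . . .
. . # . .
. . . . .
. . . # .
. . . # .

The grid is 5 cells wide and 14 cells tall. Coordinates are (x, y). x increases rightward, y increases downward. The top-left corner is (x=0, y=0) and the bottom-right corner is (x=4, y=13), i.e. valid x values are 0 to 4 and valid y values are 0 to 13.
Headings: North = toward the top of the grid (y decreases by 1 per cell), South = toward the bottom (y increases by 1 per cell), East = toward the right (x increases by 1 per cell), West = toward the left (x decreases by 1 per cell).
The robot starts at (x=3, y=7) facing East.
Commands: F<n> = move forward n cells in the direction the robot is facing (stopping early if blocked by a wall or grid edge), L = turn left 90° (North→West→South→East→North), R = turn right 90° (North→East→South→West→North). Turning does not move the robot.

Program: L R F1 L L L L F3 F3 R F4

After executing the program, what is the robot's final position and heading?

Answer: Final position: (x=4, y=7), facing South

Derivation:
Start: (x=3, y=7), facing East
  L: turn left, now facing North
  R: turn right, now facing East
  F1: move forward 1, now at (x=4, y=7)
  L: turn left, now facing North
  L: turn left, now facing West
  L: turn left, now facing South
  L: turn left, now facing East
  F3: move forward 0/3 (blocked), now at (x=4, y=7)
  F3: move forward 0/3 (blocked), now at (x=4, y=7)
  R: turn right, now facing South
  F4: move forward 0/4 (blocked), now at (x=4, y=7)
Final: (x=4, y=7), facing South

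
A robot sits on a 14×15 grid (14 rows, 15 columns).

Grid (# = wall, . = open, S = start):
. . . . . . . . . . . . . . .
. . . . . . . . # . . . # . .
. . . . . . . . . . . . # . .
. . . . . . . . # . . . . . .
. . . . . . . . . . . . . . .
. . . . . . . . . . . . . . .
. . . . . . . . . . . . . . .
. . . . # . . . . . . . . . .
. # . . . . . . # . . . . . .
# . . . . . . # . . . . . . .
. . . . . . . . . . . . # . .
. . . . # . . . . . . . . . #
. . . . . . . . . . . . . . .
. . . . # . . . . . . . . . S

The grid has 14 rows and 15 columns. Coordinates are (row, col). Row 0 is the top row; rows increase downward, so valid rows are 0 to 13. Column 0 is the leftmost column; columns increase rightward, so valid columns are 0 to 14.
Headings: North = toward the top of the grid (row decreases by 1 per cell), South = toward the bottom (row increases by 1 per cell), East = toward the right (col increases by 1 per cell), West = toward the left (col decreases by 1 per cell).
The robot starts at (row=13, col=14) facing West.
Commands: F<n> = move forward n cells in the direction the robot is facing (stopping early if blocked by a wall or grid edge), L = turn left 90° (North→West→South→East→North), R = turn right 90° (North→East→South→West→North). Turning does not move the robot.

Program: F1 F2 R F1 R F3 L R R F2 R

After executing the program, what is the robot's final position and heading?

Answer: Final position: (row=13, col=14), facing West

Derivation:
Start: (row=13, col=14), facing West
  F1: move forward 1, now at (row=13, col=13)
  F2: move forward 2, now at (row=13, col=11)
  R: turn right, now facing North
  F1: move forward 1, now at (row=12, col=11)
  R: turn right, now facing East
  F3: move forward 3, now at (row=12, col=14)
  L: turn left, now facing North
  R: turn right, now facing East
  R: turn right, now facing South
  F2: move forward 1/2 (blocked), now at (row=13, col=14)
  R: turn right, now facing West
Final: (row=13, col=14), facing West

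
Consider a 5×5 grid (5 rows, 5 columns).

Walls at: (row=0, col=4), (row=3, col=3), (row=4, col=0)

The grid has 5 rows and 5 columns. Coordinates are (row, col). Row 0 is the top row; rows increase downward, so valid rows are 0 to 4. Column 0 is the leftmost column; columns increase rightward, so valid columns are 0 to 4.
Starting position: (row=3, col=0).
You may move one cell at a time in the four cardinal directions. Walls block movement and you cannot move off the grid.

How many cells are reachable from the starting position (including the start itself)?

Answer: Reachable cells: 22

Derivation:
BFS flood-fill from (row=3, col=0):
  Distance 0: (row=3, col=0)
  Distance 1: (row=2, col=0), (row=3, col=1)
  Distance 2: (row=1, col=0), (row=2, col=1), (row=3, col=2), (row=4, col=1)
  Distance 3: (row=0, col=0), (row=1, col=1), (row=2, col=2), (row=4, col=2)
  Distance 4: (row=0, col=1), (row=1, col=2), (row=2, col=3), (row=4, col=3)
  Distance 5: (row=0, col=2), (row=1, col=3), (row=2, col=4), (row=4, col=4)
  Distance 6: (row=0, col=3), (row=1, col=4), (row=3, col=4)
Total reachable: 22 (grid has 22 open cells total)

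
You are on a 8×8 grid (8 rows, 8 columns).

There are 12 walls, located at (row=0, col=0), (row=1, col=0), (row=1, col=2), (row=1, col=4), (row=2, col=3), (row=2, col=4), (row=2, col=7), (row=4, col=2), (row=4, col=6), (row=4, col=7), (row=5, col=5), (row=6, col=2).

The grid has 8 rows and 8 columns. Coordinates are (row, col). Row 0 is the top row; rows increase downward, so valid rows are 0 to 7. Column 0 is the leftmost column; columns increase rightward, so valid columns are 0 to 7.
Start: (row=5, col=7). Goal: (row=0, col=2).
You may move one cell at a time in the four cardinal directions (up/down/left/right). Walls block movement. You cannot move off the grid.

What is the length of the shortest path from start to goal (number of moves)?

BFS from (row=5, col=7) until reaching (row=0, col=2):
  Distance 0: (row=5, col=7)
  Distance 1: (row=5, col=6), (row=6, col=7)
  Distance 2: (row=6, col=6), (row=7, col=7)
  Distance 3: (row=6, col=5), (row=7, col=6)
  Distance 4: (row=6, col=4), (row=7, col=5)
  Distance 5: (row=5, col=4), (row=6, col=3), (row=7, col=4)
  Distance 6: (row=4, col=4), (row=5, col=3), (row=7, col=3)
  Distance 7: (row=3, col=4), (row=4, col=3), (row=4, col=5), (row=5, col=2), (row=7, col=2)
  Distance 8: (row=3, col=3), (row=3, col=5), (row=5, col=1), (row=7, col=1)
  Distance 9: (row=2, col=5), (row=3, col=2), (row=3, col=6), (row=4, col=1), (row=5, col=0), (row=6, col=1), (row=7, col=0)
  Distance 10: (row=1, col=5), (row=2, col=2), (row=2, col=6), (row=3, col=1), (row=3, col=7), (row=4, col=0), (row=6, col=0)
  Distance 11: (row=0, col=5), (row=1, col=6), (row=2, col=1), (row=3, col=0)
  Distance 12: (row=0, col=4), (row=0, col=6), (row=1, col=1), (row=1, col=7), (row=2, col=0)
  Distance 13: (row=0, col=1), (row=0, col=3), (row=0, col=7)
  Distance 14: (row=0, col=2), (row=1, col=3)  <- goal reached here
One shortest path (14 moves): (row=5, col=7) -> (row=5, col=6) -> (row=6, col=6) -> (row=6, col=5) -> (row=6, col=4) -> (row=5, col=4) -> (row=4, col=4) -> (row=4, col=5) -> (row=3, col=5) -> (row=2, col=5) -> (row=1, col=5) -> (row=0, col=5) -> (row=0, col=4) -> (row=0, col=3) -> (row=0, col=2)

Answer: Shortest path length: 14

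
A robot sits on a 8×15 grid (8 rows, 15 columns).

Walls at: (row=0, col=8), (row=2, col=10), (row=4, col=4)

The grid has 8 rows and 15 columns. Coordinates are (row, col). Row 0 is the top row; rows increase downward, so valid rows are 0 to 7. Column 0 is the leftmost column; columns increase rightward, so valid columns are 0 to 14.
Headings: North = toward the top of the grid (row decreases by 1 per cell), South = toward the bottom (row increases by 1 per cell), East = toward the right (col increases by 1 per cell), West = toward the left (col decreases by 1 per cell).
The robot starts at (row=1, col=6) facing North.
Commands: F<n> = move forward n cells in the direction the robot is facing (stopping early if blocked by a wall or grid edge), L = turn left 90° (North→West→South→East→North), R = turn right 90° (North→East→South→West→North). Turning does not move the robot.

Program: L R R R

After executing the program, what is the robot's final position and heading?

Start: (row=1, col=6), facing North
  L: turn left, now facing West
  R: turn right, now facing North
  R: turn right, now facing East
  R: turn right, now facing South
Final: (row=1, col=6), facing South

Answer: Final position: (row=1, col=6), facing South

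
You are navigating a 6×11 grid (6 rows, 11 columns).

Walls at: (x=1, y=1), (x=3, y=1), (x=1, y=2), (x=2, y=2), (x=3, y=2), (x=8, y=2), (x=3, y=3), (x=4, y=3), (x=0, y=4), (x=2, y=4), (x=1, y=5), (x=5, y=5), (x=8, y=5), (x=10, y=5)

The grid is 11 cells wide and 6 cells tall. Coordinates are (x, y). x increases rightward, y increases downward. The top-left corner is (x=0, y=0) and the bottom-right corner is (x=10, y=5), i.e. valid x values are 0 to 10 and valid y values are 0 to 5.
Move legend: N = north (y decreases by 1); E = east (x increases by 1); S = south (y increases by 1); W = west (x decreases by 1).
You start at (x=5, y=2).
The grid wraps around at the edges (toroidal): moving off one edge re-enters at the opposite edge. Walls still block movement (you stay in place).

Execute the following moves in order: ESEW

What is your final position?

Answer: Final position: (x=6, y=3)

Derivation:
Start: (x=5, y=2)
  E (east): (x=5, y=2) -> (x=6, y=2)
  S (south): (x=6, y=2) -> (x=6, y=3)
  E (east): (x=6, y=3) -> (x=7, y=3)
  W (west): (x=7, y=3) -> (x=6, y=3)
Final: (x=6, y=3)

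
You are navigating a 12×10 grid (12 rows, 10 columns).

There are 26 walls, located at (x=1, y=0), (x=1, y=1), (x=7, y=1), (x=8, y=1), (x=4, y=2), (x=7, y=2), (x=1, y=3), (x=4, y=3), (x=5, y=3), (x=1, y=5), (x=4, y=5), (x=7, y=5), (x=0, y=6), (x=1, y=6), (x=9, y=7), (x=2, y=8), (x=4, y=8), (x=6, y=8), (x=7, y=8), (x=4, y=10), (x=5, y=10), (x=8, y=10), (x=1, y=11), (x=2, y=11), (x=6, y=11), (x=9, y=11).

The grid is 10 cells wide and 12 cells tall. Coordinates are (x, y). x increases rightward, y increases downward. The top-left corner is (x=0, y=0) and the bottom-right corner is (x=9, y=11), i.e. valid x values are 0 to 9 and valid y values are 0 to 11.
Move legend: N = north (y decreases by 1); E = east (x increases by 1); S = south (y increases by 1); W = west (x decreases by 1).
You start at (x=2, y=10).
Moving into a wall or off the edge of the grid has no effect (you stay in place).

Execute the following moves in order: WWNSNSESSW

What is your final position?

Start: (x=2, y=10)
  W (west): (x=2, y=10) -> (x=1, y=10)
  W (west): (x=1, y=10) -> (x=0, y=10)
  N (north): (x=0, y=10) -> (x=0, y=9)
  S (south): (x=0, y=9) -> (x=0, y=10)
  N (north): (x=0, y=10) -> (x=0, y=9)
  S (south): (x=0, y=9) -> (x=0, y=10)
  E (east): (x=0, y=10) -> (x=1, y=10)
  S (south): blocked, stay at (x=1, y=10)
  S (south): blocked, stay at (x=1, y=10)
  W (west): (x=1, y=10) -> (x=0, y=10)
Final: (x=0, y=10)

Answer: Final position: (x=0, y=10)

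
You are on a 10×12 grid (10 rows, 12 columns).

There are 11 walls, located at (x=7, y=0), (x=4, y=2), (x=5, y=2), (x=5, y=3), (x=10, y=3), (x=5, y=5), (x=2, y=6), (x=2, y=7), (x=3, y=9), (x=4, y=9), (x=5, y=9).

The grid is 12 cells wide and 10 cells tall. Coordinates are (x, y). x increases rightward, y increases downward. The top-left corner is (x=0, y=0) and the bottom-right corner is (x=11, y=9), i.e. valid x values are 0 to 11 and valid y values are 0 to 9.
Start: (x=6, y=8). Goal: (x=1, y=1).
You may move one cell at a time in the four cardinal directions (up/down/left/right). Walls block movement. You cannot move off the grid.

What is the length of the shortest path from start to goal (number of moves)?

BFS from (x=6, y=8) until reaching (x=1, y=1):
  Distance 0: (x=6, y=8)
  Distance 1: (x=6, y=7), (x=5, y=8), (x=7, y=8), (x=6, y=9)
  Distance 2: (x=6, y=6), (x=5, y=7), (x=7, y=7), (x=4, y=8), (x=8, y=8), (x=7, y=9)
  Distance 3: (x=6, y=5), (x=5, y=6), (x=7, y=6), (x=4, y=7), (x=8, y=7), (x=3, y=8), (x=9, y=8), (x=8, y=9)
  Distance 4: (x=6, y=4), (x=7, y=5), (x=4, y=6), (x=8, y=6), (x=3, y=7), (x=9, y=7), (x=2, y=8), (x=10, y=8), (x=9, y=9)
  Distance 5: (x=6, y=3), (x=5, y=4), (x=7, y=4), (x=4, y=5), (x=8, y=5), (x=3, y=6), (x=9, y=6), (x=10, y=7), (x=1, y=8), (x=11, y=8), (x=2, y=9), (x=10, y=9)
  Distance 6: (x=6, y=2), (x=7, y=3), (x=4, y=4), (x=8, y=4), (x=3, y=5), (x=9, y=5), (x=10, y=6), (x=1, y=7), (x=11, y=7), (x=0, y=8), (x=1, y=9), (x=11, y=9)
  Distance 7: (x=6, y=1), (x=7, y=2), (x=4, y=3), (x=8, y=3), (x=3, y=4), (x=9, y=4), (x=2, y=5), (x=10, y=5), (x=1, y=6), (x=11, y=6), (x=0, y=7), (x=0, y=9)
  Distance 8: (x=6, y=0), (x=5, y=1), (x=7, y=1), (x=8, y=2), (x=3, y=3), (x=9, y=3), (x=2, y=4), (x=10, y=4), (x=1, y=5), (x=11, y=5), (x=0, y=6)
  Distance 9: (x=5, y=0), (x=4, y=1), (x=8, y=1), (x=3, y=2), (x=9, y=2), (x=2, y=3), (x=1, y=4), (x=11, y=4), (x=0, y=5)
  Distance 10: (x=4, y=0), (x=8, y=0), (x=3, y=1), (x=9, y=1), (x=2, y=2), (x=10, y=2), (x=1, y=3), (x=11, y=3), (x=0, y=4)
  Distance 11: (x=3, y=0), (x=9, y=0), (x=2, y=1), (x=10, y=1), (x=1, y=2), (x=11, y=2), (x=0, y=3)
  Distance 12: (x=2, y=0), (x=10, y=0), (x=1, y=1), (x=11, y=1), (x=0, y=2)  <- goal reached here
One shortest path (12 moves): (x=6, y=8) -> (x=5, y=8) -> (x=4, y=8) -> (x=3, y=8) -> (x=2, y=8) -> (x=1, y=8) -> (x=1, y=7) -> (x=1, y=6) -> (x=1, y=5) -> (x=1, y=4) -> (x=1, y=3) -> (x=1, y=2) -> (x=1, y=1)

Answer: Shortest path length: 12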